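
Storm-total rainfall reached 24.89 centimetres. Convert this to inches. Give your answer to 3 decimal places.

9.799 in

1 cm = 0.393701 in, so 24.89 × 0.393701 = 9.799 in.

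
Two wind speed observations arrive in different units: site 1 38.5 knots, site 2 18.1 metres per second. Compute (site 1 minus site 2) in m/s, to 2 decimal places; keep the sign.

1.71 m/s

site 1: 38.5 kt = 19.8061 m/s.
Difference: 19.8061 − 18.1000 = 1.71 m/s.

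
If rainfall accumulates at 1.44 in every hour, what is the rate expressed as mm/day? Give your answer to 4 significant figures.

877.8 mm/day

1.44 in/hour × 25.4 mm/in × 24 hour/day = 877.8 mm/day.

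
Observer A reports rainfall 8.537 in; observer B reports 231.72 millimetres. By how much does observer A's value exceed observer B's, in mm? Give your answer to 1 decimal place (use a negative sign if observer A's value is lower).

observer A: 8.537 in = 216.840 mm.
Difference: 216.840 − 231.720 = -14.9 mm.

-14.9 mm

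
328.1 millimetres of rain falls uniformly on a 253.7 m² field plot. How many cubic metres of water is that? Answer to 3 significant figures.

1 mm over 1 m² is 1 L, so volume = 328.1 × 253.7 = 83238.97 L = 83.2 m³.

83.2 cubic metres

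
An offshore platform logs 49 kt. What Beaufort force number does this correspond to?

Beaufort force 10

49 kt lies in the Beaufort 10 band (storm, 48–55 kt).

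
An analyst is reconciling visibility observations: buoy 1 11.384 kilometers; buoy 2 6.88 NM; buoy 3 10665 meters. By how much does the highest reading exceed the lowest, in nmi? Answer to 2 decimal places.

buoy 1: 11.384 km = 6.1469 nmi.
buoy 3: 10665 m = 5.7586 nmi.
Spread: 6.8800 − 5.7586 = 1.12 nmi.

1.12 nmi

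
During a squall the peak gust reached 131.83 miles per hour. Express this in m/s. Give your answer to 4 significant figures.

1 mph = 0.44704 m/s, so 131.83 × 0.44704 = 58.93 m/s.

58.93 m/s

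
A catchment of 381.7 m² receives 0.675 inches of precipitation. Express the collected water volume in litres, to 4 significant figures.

6544 litres

Depth: 0.675 in × 25.4 = 17.145 mm.
1 mm over 1 m² is 1 L, so volume = 17.145 × 381.7 = 6544.2465 L ≈ 6544 L.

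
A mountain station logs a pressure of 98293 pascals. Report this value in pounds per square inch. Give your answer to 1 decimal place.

14.3 psi

1 Pa = 0.000145038 psi, so 98293 × 0.000145038 = 14.3 psi.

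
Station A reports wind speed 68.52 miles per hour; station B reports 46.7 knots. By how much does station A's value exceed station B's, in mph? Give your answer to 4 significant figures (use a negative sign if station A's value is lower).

station B: 46.7 kt = 53.7414 mph.
Difference: 68.5200 − 53.7414 = 14.78 mph.

14.78 mph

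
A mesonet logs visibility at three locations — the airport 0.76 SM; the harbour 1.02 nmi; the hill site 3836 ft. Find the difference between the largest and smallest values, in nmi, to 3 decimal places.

0.389 nmi

the airport: 0.76 SM = 0.66042 nmi.
the hill site: 3836 ft = 0.63132 nmi.
Spread: 1.02000 − 0.63132 = 0.389 nmi.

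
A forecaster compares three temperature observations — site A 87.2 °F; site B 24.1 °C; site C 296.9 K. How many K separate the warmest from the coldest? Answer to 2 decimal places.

6.92 K

site A: 87.2 °F = 30.667 °C.
site C: 296.9 K = 23.750 °C.
Spread: 30.667 − 23.750 = 6.917 °C.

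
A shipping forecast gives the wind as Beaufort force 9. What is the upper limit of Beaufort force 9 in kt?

47 kt

Beaufort 9 (strong gale) spans 41–47 knots.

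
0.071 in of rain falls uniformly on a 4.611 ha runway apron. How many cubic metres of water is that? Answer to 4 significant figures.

Depth: 0.071 in × 25.4 = 1.8034 mm.
Area: 4.611 ha = 46110 m².
1 mm over 1 m² is 1 L, so volume = 1.8034 × 46110 = 83154.774 L = 83.15 m³.

83.15 cubic metres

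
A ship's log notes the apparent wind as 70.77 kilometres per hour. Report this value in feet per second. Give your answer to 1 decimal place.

64.5 ft/s

1 km/h = 0.911344 ft/s, so 70.77 × 0.911344 = 64.5 ft/s.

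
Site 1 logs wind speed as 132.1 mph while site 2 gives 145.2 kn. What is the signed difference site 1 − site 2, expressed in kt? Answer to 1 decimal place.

-30.4 kt

site 1: 132.1 mph = 114.792 kt.
Difference: 114.792 − 145.200 = -30.4 kt.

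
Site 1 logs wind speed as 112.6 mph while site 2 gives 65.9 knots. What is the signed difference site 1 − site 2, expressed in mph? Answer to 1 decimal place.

site 2: 65.9 kt = 75.836 mph.
Difference: 112.600 − 75.836 = 36.8 mph.

36.8 mph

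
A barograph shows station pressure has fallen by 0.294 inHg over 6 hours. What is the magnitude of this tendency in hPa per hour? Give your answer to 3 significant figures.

0.294 inHg / 6 h × 33.8639 hPa/inHg = 1.66 hPa/h.

1.66 hPa per hour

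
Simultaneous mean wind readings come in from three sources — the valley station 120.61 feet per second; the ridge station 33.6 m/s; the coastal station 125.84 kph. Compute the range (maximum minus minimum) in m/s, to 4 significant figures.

3.162 m/s

the valley station: 120.61 ft/s = 36.76193 m/s.
the coastal station: 125.84 km/h = 34.95556 m/s.
Spread: 36.76193 − 33.60000 = 3.162 m/s.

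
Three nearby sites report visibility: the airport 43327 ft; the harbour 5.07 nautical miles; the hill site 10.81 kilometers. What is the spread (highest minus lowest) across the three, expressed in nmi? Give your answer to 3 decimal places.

the airport: 43327 ft = 7.13071 nmi.
the hill site: 10.81 km = 5.83693 nmi.
Spread: 7.13071 − 5.07000 = 2.061 nmi.

2.061 nmi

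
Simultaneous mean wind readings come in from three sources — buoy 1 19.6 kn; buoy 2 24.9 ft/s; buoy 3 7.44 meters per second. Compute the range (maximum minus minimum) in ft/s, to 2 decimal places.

buoy 1: 19.6 kt = 33.0811 ft/s.
buoy 3: 7.44 m/s = 24.4094 ft/s.
Spread: 33.0811 − 24.4094 = 8.67 ft/s.

8.67 ft/s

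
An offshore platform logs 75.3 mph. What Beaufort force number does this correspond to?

Beaufort force 12

75.3 mph = 33.7 m/s, which is Beaufort 12 (hurricane force, ≥32.7 m/s).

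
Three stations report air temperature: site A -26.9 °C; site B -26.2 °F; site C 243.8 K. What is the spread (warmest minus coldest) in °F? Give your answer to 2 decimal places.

9.78 °F

site B: -26.2 °F = -32.333 °C.
site C: 243.8 K = -29.350 °C.
Spread: (-26.900) − (-32.333) = 5.433 °C = 9.78 °F.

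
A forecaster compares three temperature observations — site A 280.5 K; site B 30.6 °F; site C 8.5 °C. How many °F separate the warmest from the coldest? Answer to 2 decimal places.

site A: 280.5 K = 7.350 °C.
site B: 30.6 °F = -0.778 °C.
Spread: 8.500 − (-0.778) = 9.278 °C = 16.70 °F.

16.70 °F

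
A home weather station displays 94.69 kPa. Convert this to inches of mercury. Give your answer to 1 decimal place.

1 kPa = 0.2953 inHg, so 94.69 × 0.2953 = 28.0 inHg.

28.0 inHg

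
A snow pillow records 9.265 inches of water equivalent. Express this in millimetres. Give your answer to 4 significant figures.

235.3 mm

1 in = 25.4 mm, so 9.265 × 25.4 = 235.3 mm.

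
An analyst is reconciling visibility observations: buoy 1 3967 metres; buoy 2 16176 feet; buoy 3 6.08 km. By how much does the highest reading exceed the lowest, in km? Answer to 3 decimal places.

buoy 1: 3967 m = 3.96700 km.
buoy 2: 16176 ft = 4.93044 km.
Spread: 6.08000 − 3.96700 = 2.113 km.

2.113 km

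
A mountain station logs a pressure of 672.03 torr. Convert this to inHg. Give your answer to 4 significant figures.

26.46 inHg

1 mmHg = 0.0393701 inHg, so 672.03 × 0.0393701 = 26.46 inHg.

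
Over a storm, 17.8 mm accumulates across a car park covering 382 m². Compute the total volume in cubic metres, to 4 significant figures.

1 mm over 1 m² is 1 L, so volume = 17.8 × 382 = 6799.6 L = 6.800 m³.

6.800 cubic metres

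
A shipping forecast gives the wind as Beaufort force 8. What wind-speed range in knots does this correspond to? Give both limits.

Beaufort 8 (gale) spans 34–40 knots.

34 to 40 kt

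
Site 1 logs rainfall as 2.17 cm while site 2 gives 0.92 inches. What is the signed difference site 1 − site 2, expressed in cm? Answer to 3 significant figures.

-0.167 cm

site 2: 0.92 in = 2.33680 cm.
Difference: 2.17000 − 2.33680 = -0.167 cm.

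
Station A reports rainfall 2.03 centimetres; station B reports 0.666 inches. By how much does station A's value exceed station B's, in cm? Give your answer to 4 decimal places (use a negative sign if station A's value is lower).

station B: 0.666 in = 1.691640 cm.
Difference: 2.030000 − 1.691640 = 0.3384 cm.

0.3384 cm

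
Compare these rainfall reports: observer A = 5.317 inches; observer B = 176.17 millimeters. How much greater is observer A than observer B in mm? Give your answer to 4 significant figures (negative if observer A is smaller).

-41.12 mm

observer A: 5.317 in = 135.0518 mm.
Difference: 135.0518 − 176.1700 = -41.12 mm.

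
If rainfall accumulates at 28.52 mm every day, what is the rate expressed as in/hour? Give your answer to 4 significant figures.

0.04678 in/hour

28.52 mm/day × 0.0393701 in/mm × 0.0416667 day/hour = 0.04678 in/hour.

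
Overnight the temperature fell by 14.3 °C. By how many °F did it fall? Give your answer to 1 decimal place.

25.7 °F

For a temperature change the 32° offset cancels: Δ°F = 14.3 × 1.8 = 25.7 °F.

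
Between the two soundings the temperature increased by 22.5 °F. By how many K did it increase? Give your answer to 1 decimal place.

A change of 1 °C equals a change of 1.8 °F: ΔK = 22.5 × 0.5556 = 12.5 K.

12.5 K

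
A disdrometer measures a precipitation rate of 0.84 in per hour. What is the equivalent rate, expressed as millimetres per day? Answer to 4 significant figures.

512.1 mm/day

0.84 in/hour × 25.4 mm/in × 24 hour/day = 512.1 mm/day.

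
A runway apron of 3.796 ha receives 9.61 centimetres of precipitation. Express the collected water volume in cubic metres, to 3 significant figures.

Depth: 9.61 cm × 10 = 96.1 mm.
Area: 3.796 ha = 37960 m².
1 mm over 1 m² is 1 L, so volume = 96.1 × 37960 = 3647956 L = 3650 m³.

3650 cubic metres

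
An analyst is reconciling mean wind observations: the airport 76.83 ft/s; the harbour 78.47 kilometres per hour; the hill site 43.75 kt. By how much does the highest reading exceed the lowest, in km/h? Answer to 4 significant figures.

5.834 km/h

the airport: 76.83 ft/s = 84.30402 km/h.
the hill site: 43.75 kt = 81.02500 km/h.
Spread: 84.30402 − 78.47000 = 5.834 km/h.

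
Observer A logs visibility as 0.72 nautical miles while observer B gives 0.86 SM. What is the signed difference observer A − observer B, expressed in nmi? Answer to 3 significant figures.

-0.0273 nmi

observer B: 0.86 SM = 0.747320 nmi.
Difference: 0.720000 − 0.747320 = -0.0273 nmi.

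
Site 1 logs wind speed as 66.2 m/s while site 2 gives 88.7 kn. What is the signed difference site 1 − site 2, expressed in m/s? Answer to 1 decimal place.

20.6 m/s

site 2: 88.7 kt = 45.631 m/s.
Difference: 66.200 − 45.631 = 20.6 m/s.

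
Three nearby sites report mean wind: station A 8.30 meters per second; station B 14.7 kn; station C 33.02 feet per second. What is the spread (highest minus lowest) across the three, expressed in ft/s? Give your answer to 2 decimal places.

station A: 8.30 m/s = 27.2310 ft/s.
station B: 14.7 kt = 24.8108 ft/s.
Spread: 33.0200 − 24.8108 = 8.21 ft/s.

8.21 ft/s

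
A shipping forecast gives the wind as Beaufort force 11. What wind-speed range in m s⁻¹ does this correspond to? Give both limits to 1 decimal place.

28.5 to 32.6 m/s

Beaufort 11 (violent storm) spans 28.5–32.6 m/s.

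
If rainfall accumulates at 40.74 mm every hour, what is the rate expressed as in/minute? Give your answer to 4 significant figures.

40.74 mm/hour × 0.0393701 in/mm × 0.0166667 hour/minute = 0.02673 in/minute.

0.02673 in/minute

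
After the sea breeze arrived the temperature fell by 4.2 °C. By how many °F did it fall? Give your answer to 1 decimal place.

7.6 °F

For a temperature change the 32° offset cancels: Δ°F = 4.2 × 1.8 = 7.6 °F.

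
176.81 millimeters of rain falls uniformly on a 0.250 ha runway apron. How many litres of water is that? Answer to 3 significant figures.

442000 litres

Area: 0.250 ha = 2500 m².
1 mm over 1 m² is 1 L, so volume = 176.81 × 2500 = 442025 L ≈ 442000 L.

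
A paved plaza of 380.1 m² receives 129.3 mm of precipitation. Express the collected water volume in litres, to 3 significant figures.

1 mm over 1 m² is 1 L, so volume = 129.3 × 380.1 = 49146.93 L ≈ 49100 L.

49100 litres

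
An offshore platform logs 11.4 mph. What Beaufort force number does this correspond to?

Beaufort force 3

11.4 mph = 5.1 m/s, which is Beaufort 3 (gentle breeze, 3.4–5.4 m/s).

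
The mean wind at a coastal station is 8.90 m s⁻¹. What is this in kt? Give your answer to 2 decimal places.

1 m/s = 1.94384 kt, so 8.90 × 1.94384 = 17.30 kt.

17.30 kt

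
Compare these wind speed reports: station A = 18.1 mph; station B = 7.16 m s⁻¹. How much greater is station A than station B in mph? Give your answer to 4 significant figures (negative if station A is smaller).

2.084 mph

station B: 7.16 m/s = 16.01646 mph.
Difference: 18.10000 − 16.01646 = 2.084 mph.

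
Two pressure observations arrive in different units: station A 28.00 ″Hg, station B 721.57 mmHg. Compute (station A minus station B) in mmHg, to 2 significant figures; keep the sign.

station A: 28.00 inHg = 711.20 mmHg.
Difference: 711.20 − 721.57 = -10 mmHg.

-10 mmHg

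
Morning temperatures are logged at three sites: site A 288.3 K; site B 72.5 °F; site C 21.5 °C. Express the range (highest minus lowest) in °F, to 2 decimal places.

site A: 288.3 K = 15.150 °C.
site B: 72.5 °F = 22.500 °C.
Spread: 22.500 − 15.150 = 7.350 °C = 13.23 °F.

13.23 °F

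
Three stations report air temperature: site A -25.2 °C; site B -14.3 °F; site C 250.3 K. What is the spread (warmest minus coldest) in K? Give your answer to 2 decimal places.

site B: -14.3 °F = -25.722 °C.
site C: 250.3 K = -22.850 °C.
Spread: (-22.850) − (-25.722) = 2.872 °C.

2.87 K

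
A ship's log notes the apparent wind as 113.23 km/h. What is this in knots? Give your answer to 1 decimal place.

1 km/h = 0.539957 kt, so 113.23 × 0.539957 = 61.1 kt.

61.1 kt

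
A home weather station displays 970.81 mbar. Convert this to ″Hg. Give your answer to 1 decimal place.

1 mb = 0.02953 inHg, so 970.81 × 0.02953 = 28.7 inHg.

28.7 inHg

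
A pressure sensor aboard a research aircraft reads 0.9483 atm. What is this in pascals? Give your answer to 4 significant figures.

96090 Pa

1 atm = 101325 Pa, so 0.9483 × 101325 = 96090 Pa.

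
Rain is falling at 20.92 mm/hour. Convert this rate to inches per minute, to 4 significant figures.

0.01373 in/minute

20.92 mm/hour × 0.0393701 in/mm × 0.0166667 hour/minute = 0.01373 in/minute.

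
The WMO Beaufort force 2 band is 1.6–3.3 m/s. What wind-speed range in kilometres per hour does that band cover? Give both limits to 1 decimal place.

5.8 to 11.9 km/h

1.6–3.3 m/s × 3.6 = 5.8–11.9 km/h.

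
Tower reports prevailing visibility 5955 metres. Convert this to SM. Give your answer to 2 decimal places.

1 m = 0.000621371 SM, so 5955 × 0.000621371 = 3.70 SM.

3.70 SM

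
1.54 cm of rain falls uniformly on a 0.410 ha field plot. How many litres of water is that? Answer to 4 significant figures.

Depth: 1.54 cm × 10 = 15.4 mm.
Area: 0.410 ha = 4100 m².
1 mm over 1 m² is 1 L, so volume = 15.4 × 4100 = 63140 L.

63140 litres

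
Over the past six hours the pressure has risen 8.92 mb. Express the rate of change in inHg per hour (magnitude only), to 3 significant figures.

8.92 mb / 6 h × 0.02953 inHg/mb = 0.0439 inHg/h.

0.0439 inHg per hour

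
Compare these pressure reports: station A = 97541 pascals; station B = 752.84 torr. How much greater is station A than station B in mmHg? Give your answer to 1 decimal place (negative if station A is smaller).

station A: 97541 Pa = 731.618 mmHg.
Difference: 731.618 − 752.840 = -21.2 mmHg.

-21.2 mmHg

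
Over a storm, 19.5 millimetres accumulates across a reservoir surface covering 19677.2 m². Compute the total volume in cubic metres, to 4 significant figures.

1 mm over 1 m² is 1 L, so volume = 19.5 × 19677.2 = 383705.4 L = 383.7 m³.

383.7 cubic metres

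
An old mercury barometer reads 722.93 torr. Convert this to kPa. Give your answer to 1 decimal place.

96.4 kPa

1 mmHg = 0.133322 kPa, so 722.93 × 0.133322 = 96.4 kPa.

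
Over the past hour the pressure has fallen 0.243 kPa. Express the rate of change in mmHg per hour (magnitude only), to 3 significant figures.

1.82 mmHg per hour

0.243 kPa / 1 h × 7.50062 mmHg/kPa = 1.82 mmHg/h.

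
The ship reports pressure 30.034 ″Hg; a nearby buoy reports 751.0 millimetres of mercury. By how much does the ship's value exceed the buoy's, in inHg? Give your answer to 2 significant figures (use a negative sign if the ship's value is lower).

the buoy: 751.0 mmHg = 29.5669 inHg.
Difference: 30.0340 − 29.5669 = 0.47 inHg.

0.47 inHg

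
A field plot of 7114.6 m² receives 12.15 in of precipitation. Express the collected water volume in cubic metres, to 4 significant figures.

Depth: 12.15 in × 25.4 = 308.61 mm.
1 mm over 1 m² is 1 L, so volume = 308.61 × 7114.6 = 2195636.7 L = 2196 m³.

2196 cubic metres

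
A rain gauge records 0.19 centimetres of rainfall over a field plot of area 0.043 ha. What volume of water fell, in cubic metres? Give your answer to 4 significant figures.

0.8170 cubic metres

Depth: 0.19 cm × 10 = 1.9 mm.
Area: 0.043 ha = 430 m².
1 mm over 1 m² is 1 L, so volume = 1.9 × 430 = 817 L = 0.8170 m³.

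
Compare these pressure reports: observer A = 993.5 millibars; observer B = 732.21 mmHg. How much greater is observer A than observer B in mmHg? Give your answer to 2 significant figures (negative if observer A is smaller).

13 mmHg

observer A: 993.5 mb = 745.19 mmHg.
Difference: 745.19 − 732.21 = 13 mmHg.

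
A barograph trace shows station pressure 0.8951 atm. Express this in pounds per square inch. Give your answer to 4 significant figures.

13.15 psi

1 atm = 14.6959 psi, so 0.8951 × 14.6959 = 13.15 psi.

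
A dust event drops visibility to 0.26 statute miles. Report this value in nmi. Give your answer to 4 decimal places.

0.2259 nmi

1 SM = 0.868976 nmi, so 0.26 × 0.868976 = 0.2259 nmi.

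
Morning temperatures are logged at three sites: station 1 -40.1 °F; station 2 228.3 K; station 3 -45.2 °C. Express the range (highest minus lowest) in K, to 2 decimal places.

station 1: -40.1 °F = -40.056 °C.
station 2: 228.3 K = -44.850 °C.
Spread: (-40.056) − (-45.200) = 5.144 °C.

5.14 K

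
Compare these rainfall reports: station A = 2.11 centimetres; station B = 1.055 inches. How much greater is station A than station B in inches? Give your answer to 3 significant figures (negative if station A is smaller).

-0.224 in

station A: 2.11 cm = 0.83071 in.
Difference: 0.83071 − 1.05500 = -0.224 in.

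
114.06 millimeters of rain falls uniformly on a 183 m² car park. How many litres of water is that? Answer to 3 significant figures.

20900 litres

1 mm over 1 m² is 1 L, so volume = 114.06 × 183 = 20872.98 L ≈ 20900 L.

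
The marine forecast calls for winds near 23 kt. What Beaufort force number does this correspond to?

Beaufort force 6

23 kt lies in the Beaufort 6 band (strong breeze, 22–27 kt).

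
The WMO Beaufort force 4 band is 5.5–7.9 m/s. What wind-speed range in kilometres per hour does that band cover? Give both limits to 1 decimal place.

5.5–7.9 m/s × 3.6 = 19.8–28.4 km/h.

19.8 to 28.4 km/h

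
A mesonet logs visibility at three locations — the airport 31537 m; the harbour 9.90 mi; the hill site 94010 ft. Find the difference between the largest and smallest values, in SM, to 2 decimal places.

9.70 SM

the airport: 31537 m = 19.5962 SM.
the hill site: 94010 ft = 17.8049 SM.
Spread: 19.5962 − 9.9000 = 9.70 SM.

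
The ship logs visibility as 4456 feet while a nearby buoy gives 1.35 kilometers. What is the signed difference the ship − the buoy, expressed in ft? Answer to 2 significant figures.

27 ft

the buoy: 1.35 km = 4429.13 ft.
Difference: 4456.00 − 4429.13 = 27 ft.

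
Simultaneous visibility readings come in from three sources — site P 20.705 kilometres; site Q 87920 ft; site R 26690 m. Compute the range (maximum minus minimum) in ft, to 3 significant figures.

20000 ft

site P: 20.705 km = 67929.79 ft.
site R: 26690 m = 87565.62 ft.
Spread: 87920.00 − 67929.79 = 20000 ft.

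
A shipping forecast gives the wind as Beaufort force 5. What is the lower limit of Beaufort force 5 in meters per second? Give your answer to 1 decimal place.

Beaufort 5 (fresh breeze) spans 8.0–10.7 m/s.

8.0 m/s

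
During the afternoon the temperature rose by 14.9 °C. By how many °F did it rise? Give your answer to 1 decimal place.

26.8 °F

A change of 1 °C equals a change of 1.8 °F: Δ°F = 14.9 × 1.8 = 26.8 °F.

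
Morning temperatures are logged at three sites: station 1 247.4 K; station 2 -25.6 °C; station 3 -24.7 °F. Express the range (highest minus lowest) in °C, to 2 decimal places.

5.90 °C

station 1: 247.4 K = -25.750 °C.
station 3: -24.7 °F = -31.500 °C.
Spread: (-25.600) − (-31.500) = 5.900 °C.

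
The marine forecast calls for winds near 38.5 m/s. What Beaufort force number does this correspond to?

Beaufort force 12

38.5 m/s lies in the Beaufort 12 band (hurricane force, ≥32.7 m/s).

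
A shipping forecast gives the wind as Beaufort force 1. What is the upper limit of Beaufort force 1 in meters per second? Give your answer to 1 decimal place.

1.5 m/s

Beaufort 1 (light air) spans 0.3–1.5 m/s.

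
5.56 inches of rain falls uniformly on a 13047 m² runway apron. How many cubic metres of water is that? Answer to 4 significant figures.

Depth: 5.56 in × 25.4 = 141.224 mm.
1 mm over 1 m² is 1 L, so volume = 141.224 × 13047 = 1842549.5 L = 1843 m³.

1843 cubic metres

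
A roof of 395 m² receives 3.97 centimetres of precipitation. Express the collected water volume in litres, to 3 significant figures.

15700 litres

Depth: 3.97 cm × 10 = 39.7 mm.
1 mm over 1 m² is 1 L, so volume = 39.7 × 395 = 15681.5 L ≈ 15700 L.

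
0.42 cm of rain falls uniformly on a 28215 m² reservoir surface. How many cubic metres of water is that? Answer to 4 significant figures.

118.5 cubic metres

Depth: 0.42 cm × 10 = 4.2 mm.
1 mm over 1 m² is 1 L, so volume = 4.2 × 28215 = 118503 L = 118.5 m³.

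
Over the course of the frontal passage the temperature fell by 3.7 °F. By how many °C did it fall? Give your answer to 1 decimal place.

A change of 1 °C equals a change of 1.8 °F: Δ°C = 3.7 × 0.5556 = 2.1 °C.

2.1 °C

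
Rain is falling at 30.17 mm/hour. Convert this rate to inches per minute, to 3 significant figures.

30.17 mm/hour × 0.0393701 in/mm × 0.0166667 hour/minute = 0.0198 in/minute.

0.0198 in/minute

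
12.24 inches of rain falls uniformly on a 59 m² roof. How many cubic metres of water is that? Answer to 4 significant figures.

18.34 cubic metres

Depth: 12.24 in × 25.4 = 310.896 mm.
1 mm over 1 m² is 1 L, so volume = 310.896 × 59 = 18342.864 L = 18.34 m³.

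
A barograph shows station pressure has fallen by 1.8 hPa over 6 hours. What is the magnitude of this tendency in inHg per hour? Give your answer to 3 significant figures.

0.00886 inHg per hour

1.8 hPa / 6 h × 0.02953 inHg/hPa = 0.00886 inHg/h.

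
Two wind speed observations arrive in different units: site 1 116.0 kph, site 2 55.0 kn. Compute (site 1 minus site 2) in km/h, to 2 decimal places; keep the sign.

14.14 km/h

site 2: 55.0 kt = 101.8600 km/h.
Difference: 116.0000 − 101.8600 = 14.14 km/h.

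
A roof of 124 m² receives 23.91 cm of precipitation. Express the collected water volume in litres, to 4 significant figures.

Depth: 23.91 cm × 10 = 239.1 mm.
1 mm over 1 m² is 1 L, so volume = 239.1 × 124 = 29648.4 L ≈ 29650 L.

29650 litres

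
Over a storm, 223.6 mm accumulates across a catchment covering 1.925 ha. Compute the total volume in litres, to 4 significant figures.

4304000 litres

Area: 1.925 ha = 19250 m².
1 mm over 1 m² is 1 L, so volume = 223.6 × 19250 = 4304300 L ≈ 4304000 L.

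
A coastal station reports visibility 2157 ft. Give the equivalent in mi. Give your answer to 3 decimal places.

1 ft = 0.000189394 SM, so 2157 × 0.000189394 = 0.409 SM.

0.409 SM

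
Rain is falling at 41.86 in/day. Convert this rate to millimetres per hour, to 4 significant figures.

41.86 in/day × 25.4 mm/in × 0.0416667 day/hour = 44.30 mm/hour.

44.30 mm/hour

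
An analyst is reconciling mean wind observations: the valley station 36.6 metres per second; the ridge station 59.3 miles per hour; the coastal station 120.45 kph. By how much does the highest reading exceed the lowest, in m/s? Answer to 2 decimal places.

the ridge station: 59.3 mph = 26.5095 m/s.
the coastal station: 120.45 km/h = 33.4583 m/s.
Spread: 36.6000 − 26.5095 = 10.09 m/s.

10.09 m/s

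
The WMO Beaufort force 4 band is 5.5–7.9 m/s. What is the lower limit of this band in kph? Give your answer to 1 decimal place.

19.8 km/h

5.5–7.9 m/s × 3.6 = 19.8–28.4 km/h.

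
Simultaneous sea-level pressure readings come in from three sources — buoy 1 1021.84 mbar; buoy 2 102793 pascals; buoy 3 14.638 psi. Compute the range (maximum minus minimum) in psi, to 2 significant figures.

0.27 psi

buoy 1: 1021.84 mb = 14.8205 psi.
buoy 2: 102793 Pa = 14.9089 psi.
Spread: 14.9089 − 14.6380 = 0.27 psi.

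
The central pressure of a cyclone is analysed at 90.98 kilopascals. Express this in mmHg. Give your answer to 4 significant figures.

1 kPa = 7.50062 mmHg, so 90.98 × 7.50062 = 682.4 mmHg.

682.4 mmHg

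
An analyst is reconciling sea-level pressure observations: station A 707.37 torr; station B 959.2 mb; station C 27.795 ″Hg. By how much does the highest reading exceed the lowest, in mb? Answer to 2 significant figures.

18 mb

station A: 707.37 mmHg = 943.08 mb.
station C: 27.795 inHg = 941.25 mb.
Spread: 959.20 − 941.25 = 18 mb.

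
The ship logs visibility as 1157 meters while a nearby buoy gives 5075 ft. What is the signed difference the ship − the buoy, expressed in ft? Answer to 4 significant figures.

-1279 ft

the ship: 1157 m = 3795.93 ft.
Difference: 3795.93 − 5075.00 = -1279 ft.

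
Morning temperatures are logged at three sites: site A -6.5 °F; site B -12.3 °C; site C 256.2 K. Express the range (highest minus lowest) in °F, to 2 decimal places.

site A: -6.5 °F = -21.389 °C.
site C: 256.2 K = -16.950 °C.
Spread: (-12.300) − (-21.389) = 9.089 °C = 16.36 °F.

16.36 °F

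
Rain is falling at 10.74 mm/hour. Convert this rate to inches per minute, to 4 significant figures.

10.74 mm/hour × 0.0393701 in/mm × 0.0166667 hour/minute = 0.007047 in/minute.

0.007047 in/minute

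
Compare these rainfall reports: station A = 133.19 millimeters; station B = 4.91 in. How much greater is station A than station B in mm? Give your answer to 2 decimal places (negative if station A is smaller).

station B: 4.91 in = 124.7140 mm.
Difference: 133.1900 − 124.7140 = 8.48 mm.

8.48 mm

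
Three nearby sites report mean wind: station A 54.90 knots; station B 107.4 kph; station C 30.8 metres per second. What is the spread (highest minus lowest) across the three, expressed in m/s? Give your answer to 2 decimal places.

station A: 54.90 kt = 28.2430 m/s.
station B: 107.4 km/h = 29.8333 m/s.
Spread: 30.8000 − 28.2430 = 2.56 m/s.

2.56 m/s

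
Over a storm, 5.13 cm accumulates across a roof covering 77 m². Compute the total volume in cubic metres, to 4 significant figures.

Depth: 5.13 cm × 10 = 51.3 mm.
1 mm over 1 m² is 1 L, so volume = 51.3 × 77 = 3950.1 L = 3.950 m³.

3.950 cubic metres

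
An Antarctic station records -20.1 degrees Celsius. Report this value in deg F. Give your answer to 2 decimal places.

°F = °C × 9/5 + 32 = -20.1 × 1.8 + 32 = -4.18 °F.

-4.18 °F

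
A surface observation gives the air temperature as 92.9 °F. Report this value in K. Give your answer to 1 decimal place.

First to °C: 33.83 °C.
Then to K: 307.0 K.

307.0 K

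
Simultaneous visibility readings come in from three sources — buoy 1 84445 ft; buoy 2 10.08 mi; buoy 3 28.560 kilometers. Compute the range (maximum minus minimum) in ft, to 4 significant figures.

40480 ft

buoy 2: 10.08 SM = 53222.40 ft.
buoy 3: 28.560 km = 93700.79 ft.
Spread: 93700.79 − 53222.40 = 40480 ft.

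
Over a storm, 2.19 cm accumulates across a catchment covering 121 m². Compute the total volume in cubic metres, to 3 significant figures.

Depth: 2.19 cm × 10 = 21.9 mm.
1 mm over 1 m² is 1 L, so volume = 21.9 × 121 = 2649.9 L = 2.65 m³.

2.65 cubic metres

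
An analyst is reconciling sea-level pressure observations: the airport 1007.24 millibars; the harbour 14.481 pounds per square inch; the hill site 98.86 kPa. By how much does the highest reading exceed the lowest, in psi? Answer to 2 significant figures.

0.27 psi

the airport: 1007.24 mb = 14.6088 psi.
the hill site: 98.86 kPa = 14.3384 psi.
Spread: 14.6088 − 14.3384 = 0.27 psi.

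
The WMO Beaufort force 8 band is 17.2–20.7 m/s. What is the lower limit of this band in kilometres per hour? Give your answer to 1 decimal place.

61.9 km/h

17.2–20.7 m/s × 3.6 = 61.9–74.5 km/h.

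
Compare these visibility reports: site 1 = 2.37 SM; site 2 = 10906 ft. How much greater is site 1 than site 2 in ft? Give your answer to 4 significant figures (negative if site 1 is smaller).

site 1: 2.37 SM = 12513.60 ft.
Difference: 12513.60 − 10906.00 = 1608 ft.

1608 ft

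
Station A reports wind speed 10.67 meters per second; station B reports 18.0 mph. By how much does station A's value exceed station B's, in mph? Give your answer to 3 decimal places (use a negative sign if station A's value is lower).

5.868 mph

station A: 10.67 m/s = 23.86811 mph.
Difference: 23.86811 − 18.00000 = 5.868 mph.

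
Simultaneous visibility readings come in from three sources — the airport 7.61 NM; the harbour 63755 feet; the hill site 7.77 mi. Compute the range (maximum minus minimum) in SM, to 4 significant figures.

the airport: 7.61 nmi = 8.75743 SM.
the harbour: 63755 ft = 12.07481 SM.
Spread: 12.07481 − 7.77000 = 4.305 SM.

4.305 SM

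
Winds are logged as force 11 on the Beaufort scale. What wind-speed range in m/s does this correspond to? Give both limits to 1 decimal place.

28.5 to 32.6 m/s

Beaufort 11 (violent storm) spans 28.5–32.6 m/s.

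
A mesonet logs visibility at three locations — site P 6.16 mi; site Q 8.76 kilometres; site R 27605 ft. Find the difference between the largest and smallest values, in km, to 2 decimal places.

1.50 km

site P: 6.16 SM = 9.9136 km.
site R: 27605 ft = 8.4140 km.
Spread: 9.9136 − 8.4140 = 1.50 km.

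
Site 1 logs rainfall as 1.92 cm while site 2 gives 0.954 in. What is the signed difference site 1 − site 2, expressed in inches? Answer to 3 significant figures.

site 1: 1.92 cm = 0.75591 in.
Difference: 0.75591 − 0.95400 = -0.198 in.

-0.198 in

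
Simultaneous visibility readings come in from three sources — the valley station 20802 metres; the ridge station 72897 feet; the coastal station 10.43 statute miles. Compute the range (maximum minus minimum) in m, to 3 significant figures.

5430 m

the ridge station: 72897 ft = 22219.01 m.
the coastal station: 10.43 SM = 16785.46 m.
Spread: 22219.01 − 16785.46 = 5430 m.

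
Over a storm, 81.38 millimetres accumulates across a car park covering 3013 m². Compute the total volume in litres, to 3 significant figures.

245000 litres

1 mm over 1 m² is 1 L, so volume = 81.38 × 3013 = 245197.94 L ≈ 245000 L.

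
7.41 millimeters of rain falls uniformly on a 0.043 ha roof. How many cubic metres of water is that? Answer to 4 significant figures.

Area: 0.043 ha = 430 m².
1 mm over 1 m² is 1 L, so volume = 7.41 × 430 = 3186.3 L = 3.186 m³.

3.186 cubic metres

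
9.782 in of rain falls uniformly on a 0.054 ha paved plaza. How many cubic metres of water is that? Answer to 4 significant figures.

Depth: 9.782 in × 25.4 = 248.4628 mm.
Area: 0.054 ha = 540 m².
1 mm over 1 m² is 1 L, so volume = 248.4628 × 540 = 134169.91 L = 134.2 m³.

134.2 cubic metres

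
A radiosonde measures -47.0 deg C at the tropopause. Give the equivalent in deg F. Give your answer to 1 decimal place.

°F = °C × 9/5 + 32 = -47.0 × 1.8 + 32 = -52.6 °F.

-52.6 °F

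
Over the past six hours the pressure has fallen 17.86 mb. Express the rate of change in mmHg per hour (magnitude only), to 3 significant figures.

17.86 mb / 6 h × 0.750062 mmHg/mb = 2.23 mmHg/h.

2.23 mmHg per hour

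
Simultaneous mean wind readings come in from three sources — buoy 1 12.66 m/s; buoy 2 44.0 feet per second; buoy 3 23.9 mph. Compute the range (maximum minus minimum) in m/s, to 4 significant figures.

buoy 2: 44.0 ft/s = 13.41120 m/s.
buoy 3: 23.9 mph = 10.68426 m/s.
Spread: 13.41120 − 10.68426 = 2.727 m/s.

2.727 m/s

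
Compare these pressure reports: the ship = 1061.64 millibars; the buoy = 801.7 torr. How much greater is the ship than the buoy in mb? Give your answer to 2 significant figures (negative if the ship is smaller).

-7.2 mb

the buoy: 801.7 mmHg = 1068.846 mb.
Difference: 1061.640 − 1068.846 = -7.2 mb.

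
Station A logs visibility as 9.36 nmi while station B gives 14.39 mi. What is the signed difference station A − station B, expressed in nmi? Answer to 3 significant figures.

-3.14 nmi

station B: 14.39 SM = 12.5046 nmi.
Difference: 9.3600 − 12.5046 = -3.14 nmi.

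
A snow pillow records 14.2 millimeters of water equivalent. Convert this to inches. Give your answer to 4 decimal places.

1 mm = 0.0393701 in, so 14.2 × 0.0393701 = 0.5591 in.

0.5591 in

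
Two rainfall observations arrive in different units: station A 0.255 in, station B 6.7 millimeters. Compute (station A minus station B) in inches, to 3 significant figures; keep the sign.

station B: 6.7 mm = 0.2637795 in.
Difference: 0.2550000 − 0.2637795 = -0.00878 in.

-0.00878 in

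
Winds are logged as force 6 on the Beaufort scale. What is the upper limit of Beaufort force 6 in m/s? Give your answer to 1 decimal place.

13.8 m/s

Beaufort 6 (strong breeze) spans 10.8–13.8 m/s.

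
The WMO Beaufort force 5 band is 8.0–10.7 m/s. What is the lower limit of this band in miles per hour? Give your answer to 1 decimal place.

8.0–10.7 m/s × 2.237 = 17.9–23.9 mph.

17.9 mph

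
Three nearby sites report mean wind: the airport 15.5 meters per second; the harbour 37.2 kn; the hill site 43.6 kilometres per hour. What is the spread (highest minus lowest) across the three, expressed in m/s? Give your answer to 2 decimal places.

7.03 m/s

the harbour: 37.2 kt = 19.1373 m/s.
the hill site: 43.6 km/h = 12.1111 m/s.
Spread: 19.1373 − 12.1111 = 7.03 m/s.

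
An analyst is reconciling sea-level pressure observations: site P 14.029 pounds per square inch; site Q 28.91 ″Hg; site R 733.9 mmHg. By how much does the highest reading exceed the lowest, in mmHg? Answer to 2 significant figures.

site P: 14.029 psi = 725.509 mmHg.
site Q: 28.91 inHg = 734.314 mmHg.
Spread: 734.314 − 725.509 = 8.8 mmHg.

8.8 mmHg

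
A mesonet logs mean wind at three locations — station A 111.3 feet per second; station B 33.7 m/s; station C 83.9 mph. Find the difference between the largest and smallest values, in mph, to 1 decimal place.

8.5 mph

station A: 111.3 ft/s = 75.886 mph.
station B: 33.7 m/s = 75.385 mph.
Spread: 83.900 − 75.385 = 8.5 mph.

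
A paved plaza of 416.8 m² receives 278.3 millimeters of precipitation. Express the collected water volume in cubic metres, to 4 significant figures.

1 mm over 1 m² is 1 L, so volume = 278.3 × 416.8 = 115995.44 L = 116.0 m³.

116.0 cubic metres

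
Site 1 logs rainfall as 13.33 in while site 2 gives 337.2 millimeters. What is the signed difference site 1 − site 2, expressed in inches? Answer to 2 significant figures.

0.054 in

site 2: 337.2 mm = 13.27559 in.
Difference: 13.33000 − 13.27559 = 0.054 in.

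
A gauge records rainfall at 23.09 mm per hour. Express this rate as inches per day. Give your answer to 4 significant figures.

21.82 in/day

23.09 mm/hour × 0.0393701 in/mm × 24 hour/day = 21.82 in/day.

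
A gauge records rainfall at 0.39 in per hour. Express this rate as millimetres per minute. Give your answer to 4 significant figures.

0.1651 mm/minute

0.39 in/hour × 25.4 mm/in × 0.0166667 hour/minute = 0.1651 mm/minute.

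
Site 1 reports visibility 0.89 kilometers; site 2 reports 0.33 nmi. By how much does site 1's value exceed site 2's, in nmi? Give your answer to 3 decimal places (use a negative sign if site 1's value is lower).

0.151 nmi

site 1: 0.89 km = 0.48056 nmi.
Difference: 0.48056 − 0.33000 = 0.151 nmi.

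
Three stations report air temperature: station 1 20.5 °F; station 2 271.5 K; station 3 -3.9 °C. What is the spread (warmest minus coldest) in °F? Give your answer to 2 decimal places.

station 1: 20.5 °F = -6.389 °C.
station 2: 271.5 K = -1.650 °C.
Spread: (-1.650) − (-6.389) = 4.739 °C = 8.53 °F.

8.53 °F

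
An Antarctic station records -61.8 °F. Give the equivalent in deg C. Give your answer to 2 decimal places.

-52.11 °C

°C = (°F − 32) × 5/9 = (-61.8 − 32) / 1.8 = -52.11 °C.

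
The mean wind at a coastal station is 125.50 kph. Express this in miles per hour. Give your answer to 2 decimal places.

1 km/h = 0.621371 mph, so 125.50 × 0.621371 = 77.98 mph.

77.98 mph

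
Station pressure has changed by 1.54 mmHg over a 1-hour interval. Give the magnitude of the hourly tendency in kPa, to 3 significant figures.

1.54 mmHg / 1 h × 0.133322 kPa/mmHg = 0.205 kPa/h.

0.205 kPa per hour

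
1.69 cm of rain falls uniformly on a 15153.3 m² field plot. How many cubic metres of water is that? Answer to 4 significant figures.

256.1 cubic metres

Depth: 1.69 cm × 10 = 16.9 mm.
1 mm over 1 m² is 1 L, so volume = 16.9 × 15153.3 = 256090.77 L = 256.1 m³.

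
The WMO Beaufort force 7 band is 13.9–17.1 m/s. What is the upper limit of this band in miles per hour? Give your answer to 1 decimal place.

38.3 mph

13.9–17.1 m/s × 2.237 = 31.1–38.3 mph.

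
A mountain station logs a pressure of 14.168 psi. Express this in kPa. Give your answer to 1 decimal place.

1 psi = 6.89476 kPa, so 14.168 × 6.89476 = 97.7 kPa.

97.7 kPa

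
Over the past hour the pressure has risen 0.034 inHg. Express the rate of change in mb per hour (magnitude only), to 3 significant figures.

0.034 inHg / 1 h × 33.8639 mb/inHg = 1.15 mb/h.

1.15 mb per hour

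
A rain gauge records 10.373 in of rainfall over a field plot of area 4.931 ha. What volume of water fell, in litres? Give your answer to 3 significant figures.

Depth: 10.373 in × 25.4 = 263.4742 mm.
Area: 4.931 ha = 49310 m².
1 mm over 1 m² is 1 L, so volume = 263.4742 × 49310 = 12991913 L ≈ 13000000 L.

13000000 litres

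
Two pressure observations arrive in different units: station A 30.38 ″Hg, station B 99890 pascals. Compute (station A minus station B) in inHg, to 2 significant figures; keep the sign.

station B: 99890 Pa = 29.4975 inHg.
Difference: 30.3800 − 29.4975 = 0.88 inHg.

0.88 inHg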